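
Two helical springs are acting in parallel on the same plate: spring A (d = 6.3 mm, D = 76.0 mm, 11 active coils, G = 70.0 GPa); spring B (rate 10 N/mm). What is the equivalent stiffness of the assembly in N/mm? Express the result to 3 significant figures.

k_A = Gd⁴/(8D³N_a) = (70.0×10³)(6.3⁴)/(8·76.0³·11) = 2.8545 N/mm
Parallel: k_eq = 2.8545 + 10 = 12.855 N/mm

12.9 N/mm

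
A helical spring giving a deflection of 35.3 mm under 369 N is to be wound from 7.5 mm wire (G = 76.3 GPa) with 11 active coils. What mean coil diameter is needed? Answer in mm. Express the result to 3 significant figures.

64.0 mm

Required rate k = F/δ = 369/35.3 = 10.453 N/mm
D = (Gd⁴/(8N_a·k))^(1/3) = (76.3×10³·7.5⁴/(8·11·10.453))^(1/3)
  = (262443)^(1/3) = 64.0243 mm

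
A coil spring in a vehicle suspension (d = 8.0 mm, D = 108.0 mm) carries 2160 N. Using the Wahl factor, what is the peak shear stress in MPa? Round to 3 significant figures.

1280 MPa

Spring index C = D/d = 108.0/8.0 = 13.5000
K_W = (4C−1)/(4C−4) + 0.615/C = 53.000/50.000 + 0.0456 = 1.1056
τ₀ = 8FD/(πd³) = 8·2160·108.0/(π·8.0³) = 1.86624e+06/1608.5 = 1160.2 MPa
τ_max = K·τ₀ = 1.1056 × 1160.2 = 1282.7 MPa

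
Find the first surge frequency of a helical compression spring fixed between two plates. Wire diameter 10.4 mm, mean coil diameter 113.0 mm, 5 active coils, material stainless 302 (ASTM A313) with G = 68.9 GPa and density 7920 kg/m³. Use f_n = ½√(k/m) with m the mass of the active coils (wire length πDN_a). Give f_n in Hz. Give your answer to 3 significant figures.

k = Gd⁴/(8D³N_a) = (68.9×10³)(10.4⁴)/(8·113.0³·5) = 13.966 N/mm = 13966 N/m
Wire length L = πDN_a = π·113.0·5 = 1775 mm
m = ρ·(πd²/4)·L = 7920 × 84.949×10⁻⁶ m² × 1.775 m = 1.1942 kg
f_n = ½√(k/m) = 0.5·√(13966/1.1942) = 0.5·√(11694) = 54.07 Hz

54.1 Hz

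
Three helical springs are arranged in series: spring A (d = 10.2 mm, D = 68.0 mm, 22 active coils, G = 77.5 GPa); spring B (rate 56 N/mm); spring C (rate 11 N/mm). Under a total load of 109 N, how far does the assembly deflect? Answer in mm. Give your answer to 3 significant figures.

19.0 mm

k_A = Gd⁴/(8D³N_a) = (77.5×10³)(10.2⁴)/(8·68.0³·22) = 15.159 N/mm
Series: 1/k_eq = 1/15.159 + 1/56 + 1/11 = 0.17473; k_eq = 5.723 N/mm
δ = F/k_eq = 109/5.723 = 19.046 mm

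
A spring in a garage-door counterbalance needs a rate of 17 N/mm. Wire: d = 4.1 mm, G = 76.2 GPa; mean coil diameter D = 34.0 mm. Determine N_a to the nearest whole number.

4

N_a = Gd⁴/(8D³k) = (76.2×10³ × 4.1⁴)/(8 × 34.0³ × 17)
    = 2.15323e+07 / 5.34534e+06 = 4.028 → 4 coils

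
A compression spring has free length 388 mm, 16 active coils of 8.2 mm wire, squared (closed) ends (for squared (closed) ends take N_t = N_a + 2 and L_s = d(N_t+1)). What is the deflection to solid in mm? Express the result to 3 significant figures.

N_t = 18; L_s = 8.2·19 = 155.8 mm
δ_solid = L₀ − L_s = 388 − 155.8 = 232.2 mm

232 mm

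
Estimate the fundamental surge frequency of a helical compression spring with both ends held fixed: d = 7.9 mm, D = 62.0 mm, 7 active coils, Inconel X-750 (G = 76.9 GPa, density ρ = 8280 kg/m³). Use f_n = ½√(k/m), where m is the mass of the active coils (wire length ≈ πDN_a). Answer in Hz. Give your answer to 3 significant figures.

101 Hz

k = Gd⁴/(8D³N_a) = (76.9×10³)(7.9⁴)/(8·62.0³·7) = 22.443 N/mm = 22443 N/m
Wire length L = πDN_a = π·62.0·7 = 1363.5 mm
m = ρ·(πd²/4)·L = 8280 × 49.017×10⁻⁶ m² × 1.3635 m = 0.55337 kg
f_n = ½√(k/m) = 0.5·√(22443/0.55337) = 0.5·√(40556) = 100.69 Hz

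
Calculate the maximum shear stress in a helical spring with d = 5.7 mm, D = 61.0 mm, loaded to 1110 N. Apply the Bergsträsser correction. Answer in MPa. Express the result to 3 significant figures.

Spring index C = D/d = 61.0/5.7 = 10.7018
K_B = (4C+2)/(4C−3) = 44.807/39.807 = 1.1256
τ₀ = 8FD/(πd³) = 8·1110·61.0/(π·5.7³) = 541680/581.8 = 931.04 MPa
τ_max = K·τ₀ = 1.1256 × 931.04 = 1048 MPa

1050 MPa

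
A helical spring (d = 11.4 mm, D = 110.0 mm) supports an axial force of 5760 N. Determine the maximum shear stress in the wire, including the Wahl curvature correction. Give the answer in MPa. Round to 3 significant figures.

1250 MPa

Spring index C = D/d = 110.0/11.4 = 9.6491
K_W = (4C−1)/(4C−4) + 0.615/C = 37.596/34.596 + 0.0637 = 1.1505
τ₀ = 8FD/(πd³) = 8·5760·110.0/(π·11.4³) = 5.0688e+06/4654.4 = 1089 MPa
τ_max = K·τ₀ = 1.1505 × 1089 = 1252.9 MPa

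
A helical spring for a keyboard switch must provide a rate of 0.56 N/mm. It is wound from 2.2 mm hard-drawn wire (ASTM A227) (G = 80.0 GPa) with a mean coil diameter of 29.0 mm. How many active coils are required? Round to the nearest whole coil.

N_a = Gd⁴/(8D³k) = (80.0×10³ × 2.2⁴)/(8 × 29.0³ × 0.56)
    = 1.87405e+06 / 109263 = 17.15 → 17 coils

17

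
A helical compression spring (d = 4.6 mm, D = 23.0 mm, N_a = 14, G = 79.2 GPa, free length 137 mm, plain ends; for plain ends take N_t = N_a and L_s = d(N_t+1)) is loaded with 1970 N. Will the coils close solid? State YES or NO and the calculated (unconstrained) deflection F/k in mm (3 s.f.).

YES, δ = 75.7 mm

k = Gd⁴/(8D³N_a) = (79.2×10³)(4.6⁴)/(8·23.0³·14) = 26.023 N/mm
N_t = 14; L_s = 4.6·15 = 69 mm; δ_solid = L₀ − L_s = 137 − 69 = 68 mm
δ = F/k = 1970/26.023 = 75.703 mm
δ ≥ δ_solid → spring goes solid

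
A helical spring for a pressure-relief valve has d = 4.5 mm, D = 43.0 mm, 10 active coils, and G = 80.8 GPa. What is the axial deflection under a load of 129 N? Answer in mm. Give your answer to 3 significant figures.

k = Gd⁴/(8D³N_a) = (80.8×10³)(4.5⁴)/(8·43.0³·10) = 5.2091 N/mm
δ = F/k = 129 / 5.2091 = 24.764 mm

24.8 mm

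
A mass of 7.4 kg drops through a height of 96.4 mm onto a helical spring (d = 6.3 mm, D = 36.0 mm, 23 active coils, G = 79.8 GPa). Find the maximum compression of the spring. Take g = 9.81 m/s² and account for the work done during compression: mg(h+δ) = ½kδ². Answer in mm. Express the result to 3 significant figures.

k = Gd⁴/(8D³N_a) = (79.8×10³)(6.3⁴)/(8·36.0³·23) = 14.643 N/mm
W = mg = 7.4 × 9.81 = 72.594 N
½kδ² − Wδ − Wh = 0 → δ = (W + √(W² + 2kWh))/k
δ = (72.594 + √(5269.9 + 204950))/14.643 = (72.594 + 458.5)/14.643 = 36.268 mm

36.3 mm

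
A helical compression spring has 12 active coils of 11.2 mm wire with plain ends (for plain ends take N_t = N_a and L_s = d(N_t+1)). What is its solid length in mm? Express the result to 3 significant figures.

146 mm

plain ends: N_t = N_a = 12
L_s = d·(N_t+1) = 11.2 × 13 = 145.6 mm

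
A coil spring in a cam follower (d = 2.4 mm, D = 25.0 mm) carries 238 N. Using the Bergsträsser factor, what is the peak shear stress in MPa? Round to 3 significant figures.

Spring index C = D/d = 25.0/2.4 = 10.4167
K_B = (4C+2)/(4C−3) = 43.667/38.667 = 1.1293
τ₀ = 8FD/(πd³) = 8·238·25.0/(π·2.4³) = 47600/43.429 = 1096 MPa
τ_max = K·τ₀ = 1.1293 × 1096 = 1237.8 MPa

1240 MPa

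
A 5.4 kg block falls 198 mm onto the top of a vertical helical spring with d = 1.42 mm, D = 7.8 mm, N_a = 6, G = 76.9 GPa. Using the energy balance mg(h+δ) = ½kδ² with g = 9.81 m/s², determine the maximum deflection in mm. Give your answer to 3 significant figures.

k = Gd⁴/(8D³N_a) = (76.9×10³)(1.42⁴)/(8·7.8³·6) = 13.726 N/mm
W = mg = 5.4 × 9.81 = 52.974 N
½kδ² − Wδ − Wh = 0 → δ = (W + √(W² + 2kWh))/k
δ = (52.974 + √(2806.2 + 287947))/13.726 = (52.974 + 539.22)/13.726 = 43.143 mm

43.1 mm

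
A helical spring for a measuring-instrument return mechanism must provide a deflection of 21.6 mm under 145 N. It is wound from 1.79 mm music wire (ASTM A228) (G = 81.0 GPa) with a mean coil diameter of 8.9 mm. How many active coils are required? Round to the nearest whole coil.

22

Required rate k = F/δ = 145/21.6 = 6.713 N/mm
N_a = Gd⁴/(8D³k) = (81.0×10³ × 1.79⁴)/(8 × 8.9³ × 6.713)
    = 831567 / 37859.4 = 21.96 → 22 coils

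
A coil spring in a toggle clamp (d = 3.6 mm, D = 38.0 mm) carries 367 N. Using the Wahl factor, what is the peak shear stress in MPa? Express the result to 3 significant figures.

Spring index C = D/d = 38.0/3.6 = 10.5556
K_W = (4C−1)/(4C−4) + 0.615/C = 41.222/38.222 + 0.0583 = 1.1368
τ₀ = 8FD/(πd³) = 8·367·38.0/(π·3.6³) = 111568/146.57 = 761.17 MPa
τ_max = K·τ₀ = 1.1368 × 761.17 = 865.26 MPa

865 MPa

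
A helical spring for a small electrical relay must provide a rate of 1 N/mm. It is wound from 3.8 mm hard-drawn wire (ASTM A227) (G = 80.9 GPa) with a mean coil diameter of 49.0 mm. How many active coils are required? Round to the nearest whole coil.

N_a = Gd⁴/(8D³k) = (80.9×10³ × 3.8⁴)/(8 × 49.0³ × 1)
    = 1.68688e+07 / 941192 = 17.92 → 18 coils

18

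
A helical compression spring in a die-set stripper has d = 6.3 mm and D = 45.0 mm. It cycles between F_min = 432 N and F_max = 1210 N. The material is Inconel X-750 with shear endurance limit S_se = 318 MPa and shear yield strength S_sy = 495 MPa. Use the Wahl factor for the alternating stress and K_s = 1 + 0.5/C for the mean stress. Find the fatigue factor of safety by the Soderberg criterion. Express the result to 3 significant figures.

0.671

C = D/d = 45.0/6.3 = 7.1429; K_W = (4C−1)/(4C−4)+0.615/C = 1.2082; K_s = 1+0.5/C = 1.0700
F_a = (F_max−F_min)/2 = 389 N; F_m = (F_max+F_min)/2 = 821 N
τ_a = K_W·8F_aD/(πd³) = 1.2082 × 178.27 = 215.39 MPa
τ_m = K_s·8F_mD/(πd³) = 1.0700 × 376.25 = 402.59 MPa
Soderberg: 1/n_f = τ_a/S_se + τ_m/S_sy = 215.39/318 + 402.59/495 = 0.67731 + 0.81330 = 1.4906
n_f = 1/1.4906 = 0.6709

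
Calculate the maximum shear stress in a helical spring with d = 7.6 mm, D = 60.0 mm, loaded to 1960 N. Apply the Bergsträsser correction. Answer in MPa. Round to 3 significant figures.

Spring index C = D/d = 60.0/7.6 = 7.8947
K_B = (4C+2)/(4C−3) = 33.579/28.579 = 1.1750
τ₀ = 8FD/(πd³) = 8·1960·60.0/(π·7.6³) = 940800/1379.1 = 682.19 MPa
τ_max = K·τ₀ = 1.1750 × 682.19 = 801.54 MPa

802 MPa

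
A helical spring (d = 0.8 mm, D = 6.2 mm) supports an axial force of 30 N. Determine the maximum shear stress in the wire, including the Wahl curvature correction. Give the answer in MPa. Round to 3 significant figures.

Spring index C = D/d = 6.2/0.8 = 7.7500
K_W = (4C−1)/(4C−4) + 0.615/C = 30.000/27.000 + 0.0794 = 1.1905
τ₀ = 8FD/(πd³) = 8·30·6.2/(π·0.8³) = 1488/1.6085 = 925.09 MPa
τ_max = K·τ₀ = 1.1905 × 925.09 = 1101.3 MPa

1100 MPa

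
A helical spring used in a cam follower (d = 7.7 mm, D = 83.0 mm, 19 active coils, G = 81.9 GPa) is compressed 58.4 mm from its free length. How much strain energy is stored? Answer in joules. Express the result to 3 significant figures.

5.65 J

k = Gd⁴/(8D³N_a) = (81.9×10³)(7.7⁴)/(8·83.0³·19) = 3.3126 N/mm
U = ½kδ² = 0.5 × 3.3126 × 58.4² = 5648.9 N·mm = 5.6489 J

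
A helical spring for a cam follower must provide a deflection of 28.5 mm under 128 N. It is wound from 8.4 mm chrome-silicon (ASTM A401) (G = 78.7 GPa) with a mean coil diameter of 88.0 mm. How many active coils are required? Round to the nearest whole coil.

16

Required rate k = F/δ = 128/28.5 = 4.4912 N/mm
N_a = Gd⁴/(8D³k) = (78.7×10³ × 8.4⁴)/(8 × 88.0³ × 4.4912)
    = 3.91825e+08 / 2.44852e+07 = 16 → 16 coils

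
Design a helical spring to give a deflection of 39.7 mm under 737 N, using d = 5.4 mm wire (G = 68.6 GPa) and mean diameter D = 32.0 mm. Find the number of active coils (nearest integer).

Required rate k = F/δ = 737/39.7 = 18.564 N/mm
N_a = Gd⁴/(8D³k) = (68.6×10³ × 5.4⁴)/(8 × 32.0³ × 18.564)
    = 5.8331e+07 / 4.8665e+06 = 11.99 → 12 coils

12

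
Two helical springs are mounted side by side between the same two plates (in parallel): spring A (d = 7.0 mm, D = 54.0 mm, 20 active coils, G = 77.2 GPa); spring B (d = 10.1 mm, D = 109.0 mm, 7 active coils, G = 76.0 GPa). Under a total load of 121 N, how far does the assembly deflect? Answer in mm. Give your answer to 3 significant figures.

6.63 mm

k_A = Gd⁴/(8D³N_a) = (77.2×10³)(7.0⁴)/(8·54.0³·20) = 7.3571 N/mm
k_B = Gd⁴/(8D³N_a) = (76.0×10³)(10.1⁴)/(8·109.0³·7) = 10.905 N/mm
Parallel: k_eq = 7.3571 + 10.905 = 18.262 N/mm
δ = F/k_eq = 121/18.262 = 6.6257 mm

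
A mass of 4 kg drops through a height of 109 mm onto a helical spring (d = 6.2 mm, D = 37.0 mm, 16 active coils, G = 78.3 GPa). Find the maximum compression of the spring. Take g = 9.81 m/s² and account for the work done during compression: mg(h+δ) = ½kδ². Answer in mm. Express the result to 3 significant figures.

24.2 mm

k = Gd⁴/(8D³N_a) = (78.3×10³)(6.2⁴)/(8·37.0³·16) = 17.845 N/mm
W = mg = 4 × 9.81 = 39.24 N
½kδ² − Wδ − Wh = 0 → δ = (W + √(W² + 2kWh))/k
δ = (39.24 + √(1539.8 + 152651))/17.845 = (39.24 + 392.67)/17.845 = 24.204 mm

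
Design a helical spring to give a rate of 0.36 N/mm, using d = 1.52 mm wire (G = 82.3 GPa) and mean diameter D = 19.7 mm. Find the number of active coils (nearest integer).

N_a = Gd⁴/(8D³k) = (82.3×10³ × 1.52⁴)/(8 × 19.7³ × 0.36)
    = 439313 / 22018.7 = 19.95 → 20 coils

20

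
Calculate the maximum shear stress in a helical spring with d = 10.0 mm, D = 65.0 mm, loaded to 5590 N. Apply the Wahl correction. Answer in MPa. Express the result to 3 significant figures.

1140 MPa

Spring index C = D/d = 65.0/10.0 = 6.5000
K_W = (4C−1)/(4C−4) + 0.615/C = 25.000/22.000 + 0.0946 = 1.2310
τ₀ = 8FD/(πd³) = 8·5590·65.0/(π·10.0³) = 2.9068e+06/3141.6 = 925.26 MPa
τ_max = K·τ₀ = 1.2310 × 925.26 = 1139 MPa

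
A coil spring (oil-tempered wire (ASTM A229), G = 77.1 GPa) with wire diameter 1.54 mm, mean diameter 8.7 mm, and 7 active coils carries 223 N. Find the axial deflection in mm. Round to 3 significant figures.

k = Gd⁴/(8D³N_a) = (77.1×10³)(1.54⁴)/(8·8.7³·7) = 11.76 N/mm
δ = F/k = 223 / 11.76 = 18.963 mm

19.0 mm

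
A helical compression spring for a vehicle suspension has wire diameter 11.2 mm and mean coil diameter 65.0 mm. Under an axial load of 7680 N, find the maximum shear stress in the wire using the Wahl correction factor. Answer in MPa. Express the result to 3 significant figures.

1140 MPa

Spring index C = D/d = 65.0/11.2 = 5.8036
K_W = (4C−1)/(4C−4) + 0.615/C = 22.214/19.214 + 0.1060 = 1.2621
τ₀ = 8FD/(πd³) = 8·7680·65.0/(π·11.2³) = 3.9936e+06/4413.7 = 904.82 MPa
τ_max = K·τ₀ = 1.2621 × 904.82 = 1142 MPa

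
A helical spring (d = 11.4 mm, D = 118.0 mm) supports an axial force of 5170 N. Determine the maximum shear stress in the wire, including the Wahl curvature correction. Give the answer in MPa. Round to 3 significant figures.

Spring index C = D/d = 118.0/11.4 = 10.3509
K_W = (4C−1)/(4C−4) + 0.615/C = 40.404/37.404 + 0.0594 = 1.1396
τ₀ = 8FD/(πd³) = 8·5170·118.0/(π·11.4³) = 4.88048e+06/4654.4 = 1048.6 MPa
τ_max = K·τ₀ = 1.1396 × 1048.6 = 1195 MPa

1190 MPa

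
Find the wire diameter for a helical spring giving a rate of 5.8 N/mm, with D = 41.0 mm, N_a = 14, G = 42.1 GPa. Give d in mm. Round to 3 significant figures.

5.71 mm

d = (8D³N_a·k / G)^(1/4) = (8·41.0³·14·5.8 / (42.1×10³))^0.25
  = (1063.4)^0.25 = 5.7106 mm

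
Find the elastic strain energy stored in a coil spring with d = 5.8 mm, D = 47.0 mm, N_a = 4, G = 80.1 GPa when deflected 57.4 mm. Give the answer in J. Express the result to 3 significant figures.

k = Gd⁴/(8D³N_a) = (80.1×10³)(5.8⁴)/(8·47.0³·4) = 27.284 N/mm
U = ½kδ² = 0.5 × 27.284 × 57.4² = 44946 N·mm = 44.946 J

44.9 J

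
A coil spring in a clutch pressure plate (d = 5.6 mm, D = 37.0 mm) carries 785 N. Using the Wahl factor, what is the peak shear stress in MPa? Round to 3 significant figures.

Spring index C = D/d = 37.0/5.6 = 6.6071
K_W = (4C−1)/(4C−4) + 0.615/C = 25.429/22.429 + 0.0931 = 1.2268
τ₀ = 8FD/(πd³) = 8·785·37.0/(π·5.6³) = 232360/551.71 = 421.16 MPa
τ_max = K·τ₀ = 1.2268 × 421.16 = 516.7 MPa

517 MPa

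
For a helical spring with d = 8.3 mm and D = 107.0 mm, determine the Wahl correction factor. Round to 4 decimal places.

1.1108

C = D/d = 107.0/8.3 = 12.8916
K_W = (4C−1)/(4C−4) + 0.615/C = 50.566/47.566 + 0.0477 = 1.1108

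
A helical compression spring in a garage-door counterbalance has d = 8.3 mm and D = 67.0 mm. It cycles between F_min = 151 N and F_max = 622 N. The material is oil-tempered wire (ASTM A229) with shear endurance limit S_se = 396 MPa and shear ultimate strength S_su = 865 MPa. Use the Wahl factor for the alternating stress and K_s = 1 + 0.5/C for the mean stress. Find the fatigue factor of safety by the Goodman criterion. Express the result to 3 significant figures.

C = D/d = 67.0/8.3 = 8.0723; K_W = (4C−1)/(4C−4)+0.615/C = 1.1822; K_s = 1+0.5/C = 1.0619
F_a = (F_max−F_min)/2 = 235.5 N; F_m = (F_max+F_min)/2 = 386.5 N
τ_a = K_W·8F_aD/(πd³) = 1.1822 × 70.27 = 83.076 MPa
τ_m = K_s·8F_mD/(πd³) = 1.0619 × 115.33 = 122.47 MPa
Goodman: 1/n_f = τ_a/S_se + τ_m/S_su = 83.076/396 + 122.47/865 = 0.20979 + 0.14158 = 0.35137
n_f = 1/0.35137 = 2.846

2.85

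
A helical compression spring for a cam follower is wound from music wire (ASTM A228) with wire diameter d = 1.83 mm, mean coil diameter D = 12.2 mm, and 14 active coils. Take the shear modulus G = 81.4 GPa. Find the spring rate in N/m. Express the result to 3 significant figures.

4490 N/m

k = Gd⁴/(8D³N_a) = (81.4×10³ × 1.83⁴) / (8 × 12.2³ × 14)
  = 912912 / 203375 = 4.4888 N/mm = 4488.8 N/m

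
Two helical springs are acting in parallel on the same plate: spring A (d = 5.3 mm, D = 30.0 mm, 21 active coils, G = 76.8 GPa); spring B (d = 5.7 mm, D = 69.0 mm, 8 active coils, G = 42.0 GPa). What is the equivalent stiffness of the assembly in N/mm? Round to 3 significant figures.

15.5 N/mm

k_A = Gd⁴/(8D³N_a) = (76.8×10³)(5.3⁴)/(8·30.0³·21) = 13.36 N/mm
k_B = Gd⁴/(8D³N_a) = (42.0×10³)(5.7⁴)/(8·69.0³·8) = 2.1087 N/mm
Parallel: k_eq = 13.36 + 2.1087 = 15.468 N/mm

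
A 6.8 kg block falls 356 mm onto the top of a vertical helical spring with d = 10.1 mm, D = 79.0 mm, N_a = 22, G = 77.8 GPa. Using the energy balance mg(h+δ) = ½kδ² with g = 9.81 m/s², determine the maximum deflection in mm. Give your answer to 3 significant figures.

78.9 mm

k = Gd⁴/(8D³N_a) = (77.8×10³)(10.1⁴)/(8·79.0³·22) = 9.3298 N/mm
W = mg = 6.8 × 9.81 = 66.708 N
½kδ² − Wδ − Wh = 0 → δ = (W + √(W² + 2kWh))/k
δ = (66.708 + √(4450 + 443128))/9.3298 = (66.708 + 669.01)/9.3298 = 78.857 mm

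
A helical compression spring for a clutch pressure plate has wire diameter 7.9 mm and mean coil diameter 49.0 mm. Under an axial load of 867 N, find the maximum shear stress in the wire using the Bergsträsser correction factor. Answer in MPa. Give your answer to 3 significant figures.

Spring index C = D/d = 49.0/7.9 = 6.2025
K_B = (4C+2)/(4C−3) = 26.810/21.810 = 1.2293
τ₀ = 8FD/(πd³) = 8·867·49.0/(π·7.9³) = 339864/1548.9 = 219.42 MPa
τ_max = K·τ₀ = 1.2293 × 219.42 = 269.72 MPa

270 MPa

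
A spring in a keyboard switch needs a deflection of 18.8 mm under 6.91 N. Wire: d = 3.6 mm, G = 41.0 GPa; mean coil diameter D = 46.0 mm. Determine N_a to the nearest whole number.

24

Required rate k = F/δ = 6.91/18.8 = 0.36755 N/mm
N_a = Gd⁴/(8D³k) = (41.0×10³ × 3.6⁴)/(8 × 46.0³ × 0.36755)
    = 6.88643e+06 / 286209 = 24.06 → 24 coils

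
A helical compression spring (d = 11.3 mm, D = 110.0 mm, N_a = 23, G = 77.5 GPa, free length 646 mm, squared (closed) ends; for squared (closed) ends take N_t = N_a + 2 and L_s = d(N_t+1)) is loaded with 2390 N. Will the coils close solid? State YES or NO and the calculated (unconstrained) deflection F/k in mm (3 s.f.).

YES, δ = 463 mm

k = Gd⁴/(8D³N_a) = (77.5×10³)(11.3⁴)/(8·110.0³·23) = 5.1596 N/mm
N_t = 25; L_s = 11.3·26 = 293.8 mm; δ_solid = L₀ − L_s = 646 − 293.8 = 352.2 mm
δ = F/k = 2390/5.1596 = 463.21 mm
δ ≥ δ_solid → spring goes solid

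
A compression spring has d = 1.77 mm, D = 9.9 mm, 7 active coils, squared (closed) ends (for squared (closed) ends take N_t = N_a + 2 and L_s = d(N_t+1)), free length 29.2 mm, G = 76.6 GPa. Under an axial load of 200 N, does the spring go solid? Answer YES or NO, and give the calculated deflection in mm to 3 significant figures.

YES, δ = 14.5 mm

k = Gd⁴/(8D³N_a) = (76.6×10³)(1.77⁴)/(8·9.9³·7) = 13.837 N/mm
N_t = 9; L_s = 1.77·10 = 17.7 mm; δ_solid = L₀ − L_s = 29.2 − 17.7 = 11.5 mm
δ = F/k = 200/13.837 = 14.454 mm
δ ≥ δ_solid → spring goes solid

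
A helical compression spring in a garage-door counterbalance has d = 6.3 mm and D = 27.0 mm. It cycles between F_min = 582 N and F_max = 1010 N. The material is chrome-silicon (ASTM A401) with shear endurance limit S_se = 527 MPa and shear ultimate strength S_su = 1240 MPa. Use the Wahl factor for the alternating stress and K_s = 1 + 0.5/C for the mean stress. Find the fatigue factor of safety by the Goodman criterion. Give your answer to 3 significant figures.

2.85

C = D/d = 27.0/6.3 = 4.2857; K_W = (4C−1)/(4C−4)+0.615/C = 1.3718; K_s = 1+0.5/C = 1.1167
F_a = (F_max−F_min)/2 = 214 N; F_m = (F_max+F_min)/2 = 796 N
τ_a = K_W·8F_aD/(πd³) = 1.3718 × 58.843 = 80.719 MPa
τ_m = K_s·8F_mD/(πd³) = 1.1167 × 218.87 = 244.41 MPa
Goodman: 1/n_f = τ_a/S_se + τ_m/S_su = 80.719/527 + 244.41/1240 = 0.15317 + 0.19710 = 0.35027
n_f = 1/0.35027 = 2.855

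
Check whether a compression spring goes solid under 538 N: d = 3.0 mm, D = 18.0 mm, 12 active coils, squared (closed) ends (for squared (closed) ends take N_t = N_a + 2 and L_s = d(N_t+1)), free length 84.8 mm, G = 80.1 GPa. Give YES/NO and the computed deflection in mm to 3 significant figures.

k = Gd⁴/(8D³N_a) = (80.1×10³)(3.0⁴)/(8·18.0³·12) = 11.589 N/mm
N_t = 14; L_s = 3.0·15 = 45 mm; δ_solid = L₀ − L_s = 84.8 − 45 = 39.8 mm
δ = F/k = 538/11.589 = 46.425 mm
δ ≥ δ_solid → spring goes solid

YES, δ = 46.4 mm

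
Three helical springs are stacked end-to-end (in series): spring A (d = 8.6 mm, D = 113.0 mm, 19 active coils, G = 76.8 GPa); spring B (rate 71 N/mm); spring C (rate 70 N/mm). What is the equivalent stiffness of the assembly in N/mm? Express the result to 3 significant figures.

k_A = Gd⁴/(8D³N_a) = (76.8×10³)(8.6⁴)/(8·113.0³·19) = 1.9155 N/mm
Series: 1/k_eq = 1/1.9155 + 1/71 + 1/70 = 0.55043; k_eq = 1.8167 N/mm

1.82 N/mm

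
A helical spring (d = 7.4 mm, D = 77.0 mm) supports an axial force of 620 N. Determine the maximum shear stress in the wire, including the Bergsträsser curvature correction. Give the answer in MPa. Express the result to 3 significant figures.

Spring index C = D/d = 77.0/7.4 = 10.4054
K_B = (4C+2)/(4C−3) = 43.622/38.622 = 1.1295
τ₀ = 8FD/(πd³) = 8·620·77.0/(π·7.4³) = 381920/1273 = 300 MPa
τ_max = K·τ₀ = 1.1295 × 300 = 338.84 MPa

339 MPa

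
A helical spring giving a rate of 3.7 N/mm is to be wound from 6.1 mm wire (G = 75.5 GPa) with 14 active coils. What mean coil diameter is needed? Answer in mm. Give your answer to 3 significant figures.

D = (Gd⁴/(8N_a·k))^(1/3) = (75.5×10³·6.1⁴/(8·14·3.7))^(1/3)
  = (252259)^(1/3) = 63.1852 mm

63.2 mm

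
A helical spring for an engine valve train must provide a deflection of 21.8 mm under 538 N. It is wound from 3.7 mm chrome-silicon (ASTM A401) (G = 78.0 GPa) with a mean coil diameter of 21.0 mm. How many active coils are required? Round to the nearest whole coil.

Required rate k = F/δ = 538/21.8 = 24.679 N/mm
N_a = Gd⁴/(8D³k) = (78.0×10³ × 3.7⁴)/(8 × 21.0³ × 24.679)
    = 1.46185e+07 / 1.82841e+06 = 7.995 → 8 coils

8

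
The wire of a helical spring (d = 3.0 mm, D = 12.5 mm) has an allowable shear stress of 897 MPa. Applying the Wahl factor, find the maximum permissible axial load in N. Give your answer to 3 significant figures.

550 N

C = D/d = 12.5/3.0 = 4.1667
K_W = (4C−1)/(4C−4) + 0.615/C = 15.667/12.667 + 0.1476 = 1.3844
τ_max = K·8FD/(πd³) → F_max = τ_allow·πd³/(8DK)
F_max = 897·π·3.0³/(8·12.5·1.3844) = 76086/138.44 = 549.58 N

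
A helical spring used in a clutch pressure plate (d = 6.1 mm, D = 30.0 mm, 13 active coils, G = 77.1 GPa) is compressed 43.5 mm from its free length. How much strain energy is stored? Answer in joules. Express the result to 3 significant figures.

36.0 J

k = Gd⁴/(8D³N_a) = (77.1×10³)(6.1⁴)/(8·30.0³·13) = 38.017 N/mm
U = ½kδ² = 0.5 × 38.017 × 43.5² = 35969 N·mm = 35.969 J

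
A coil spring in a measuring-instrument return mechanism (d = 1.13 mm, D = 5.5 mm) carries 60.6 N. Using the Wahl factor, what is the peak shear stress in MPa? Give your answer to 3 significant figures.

Spring index C = D/d = 5.5/1.13 = 4.8673
K_W = (4C−1)/(4C−4) + 0.615/C = 18.469/15.469 + 0.1264 = 1.3203
τ₀ = 8FD/(πd³) = 8·60.6·5.5/(π·1.13³) = 2666.4/4.533 = 588.22 MPa
τ_max = K·τ₀ = 1.3203 × 588.22 = 776.62 MPa

777 MPa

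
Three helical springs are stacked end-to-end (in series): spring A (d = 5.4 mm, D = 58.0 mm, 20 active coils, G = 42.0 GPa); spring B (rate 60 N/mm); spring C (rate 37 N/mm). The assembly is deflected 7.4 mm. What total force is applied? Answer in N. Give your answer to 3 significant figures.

8.06 N

k_A = Gd⁴/(8D³N_a) = (42.0×10³)(5.4⁴)/(8·58.0³·20) = 1.144 N/mm
Series: 1/k_eq = 1/1.144 + 1/60 + 1/37 = 0.91783; k_eq = 1.0895 N/mm
F = k_eq·δ = 1.0895·7.4 = 8.0625 N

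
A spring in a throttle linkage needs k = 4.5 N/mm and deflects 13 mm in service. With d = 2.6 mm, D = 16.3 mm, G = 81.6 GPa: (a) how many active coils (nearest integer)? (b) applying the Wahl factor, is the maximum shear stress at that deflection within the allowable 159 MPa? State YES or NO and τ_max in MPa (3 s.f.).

N_a = Gd⁴/(8D³k) = (81.6×10³)(2.6⁴)/(8·16.3³·4.5) = 23.92 → N_a = 24
Actual rate k = Gd⁴/(8D³·24) = 4.4846 N/mm
Working load F = kδ = 4.4846·13 = 58.299 N
C = 16.3/2.6 = 6.2692; K_W = (4C−1)/(4C−4)+0.615/C = 1.2404
τ_max = K_W·8FD/(πd³) = 1.2404·137.68 = 170.78 MPa
τ_max > 159 MPa → exceeds allowable

(a) 24 coils; (b) NO, τ_max = 171 MPa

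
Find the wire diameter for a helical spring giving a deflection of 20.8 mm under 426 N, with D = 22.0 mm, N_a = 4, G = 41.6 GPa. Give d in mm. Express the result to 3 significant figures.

Required rate k = F/δ = 426/20.8 = 20.481 N/mm
d = (8D³N_a·k / G)^(1/4) = (8·22.0³·4·20.481 / (41.6×10³))^0.25
  = (167.75)^0.25 = 3.5989 mm

3.60 mm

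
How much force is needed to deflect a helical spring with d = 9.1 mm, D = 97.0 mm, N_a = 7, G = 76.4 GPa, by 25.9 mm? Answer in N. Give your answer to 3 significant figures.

k = Gd⁴/(8D³N_a) = (76.4×10³)(9.1⁴)/(8·97.0³·7) = 10.251 N/mm
F = k·δ = 10.251 × 25.9 = 265.49 N

265 N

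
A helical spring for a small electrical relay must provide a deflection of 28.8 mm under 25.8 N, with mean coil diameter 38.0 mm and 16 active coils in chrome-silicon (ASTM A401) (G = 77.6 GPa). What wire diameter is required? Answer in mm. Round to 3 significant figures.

3.00 mm

Required rate k = F/δ = 25.8/28.8 = 0.89583 N/mm
d = (8D³N_a·k / G)^(1/4) = (8·38.0³·16·0.89583 / (77.6×10³))^0.25
  = (81.082)^0.25 = 3.0008 mm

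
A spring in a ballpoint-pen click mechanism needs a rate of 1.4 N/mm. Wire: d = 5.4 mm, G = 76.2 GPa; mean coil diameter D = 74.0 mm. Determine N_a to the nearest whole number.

N_a = Gd⁴/(8D³k) = (76.2×10³ × 5.4⁴)/(8 × 74.0³ × 1.4)
    = 6.47933e+07 / 4.53851e+06 = 14.28 → 14 coils

14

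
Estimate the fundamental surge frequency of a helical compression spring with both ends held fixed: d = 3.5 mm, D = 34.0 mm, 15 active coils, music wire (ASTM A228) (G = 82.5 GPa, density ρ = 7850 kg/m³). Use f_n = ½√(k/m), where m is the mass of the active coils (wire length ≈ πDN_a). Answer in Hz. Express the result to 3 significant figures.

k = Gd⁴/(8D³N_a) = (82.5×10³)(3.5⁴)/(8·34.0³·15) = 2.6249 N/mm = 2624.9 N/m
Wire length L = πDN_a = π·34.0·15 = 1602.2 mm
m = ρ·(πd²/4)·L = 7850 × 9.6211×10⁻⁶ m² × 1.6022 m = 0.12101 kg
f_n = ½√(k/m) = 0.5·√(2624.9/0.12101) = 0.5·√(21692) = 73.64 Hz

73.6 Hz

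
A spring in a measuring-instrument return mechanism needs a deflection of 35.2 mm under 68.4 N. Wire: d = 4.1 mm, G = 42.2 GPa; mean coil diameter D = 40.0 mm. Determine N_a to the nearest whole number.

12

Required rate k = F/δ = 68.4/35.2 = 1.9432 N/mm
N_a = Gd⁴/(8D³k) = (42.2×10³ × 4.1⁴)/(8 × 40.0³ × 1.9432)
    = 1.19247e+07 / 994909 = 11.99 → 12 coils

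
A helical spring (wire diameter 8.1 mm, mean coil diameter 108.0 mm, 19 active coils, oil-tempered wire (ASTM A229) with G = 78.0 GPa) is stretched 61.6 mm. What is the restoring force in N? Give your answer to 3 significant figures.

108 N

k = Gd⁴/(8D³N_a) = (78.0×10³)(8.1⁴)/(8·108.0³·19) = 1.7536 N/mm
F = k·δ = 1.7536 × 61.6 = 108.02 N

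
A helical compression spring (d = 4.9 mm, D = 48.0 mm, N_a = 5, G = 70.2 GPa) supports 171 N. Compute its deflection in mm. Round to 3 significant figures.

k = Gd⁴/(8D³N_a) = (70.2×10³)(4.9⁴)/(8·48.0³·5) = 9.1482 N/mm
δ = F/k = 171 / 9.1482 = 18.692 mm

18.7 mm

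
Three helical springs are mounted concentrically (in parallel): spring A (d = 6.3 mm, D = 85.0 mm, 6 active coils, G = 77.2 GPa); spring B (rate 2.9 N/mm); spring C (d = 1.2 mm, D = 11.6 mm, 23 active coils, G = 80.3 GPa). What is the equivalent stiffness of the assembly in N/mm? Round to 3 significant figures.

7.61 N/mm

k_A = Gd⁴/(8D³N_a) = (77.2×10³)(6.3⁴)/(8·85.0³·6) = 4.1255 N/mm
k_C = Gd⁴/(8D³N_a) = (80.3×10³)(1.2⁴)/(8·11.6³·23) = 0.57976 N/mm
Parallel: k_eq = 4.1255 + 2.9 + 0.57976 = 7.6053 N/mm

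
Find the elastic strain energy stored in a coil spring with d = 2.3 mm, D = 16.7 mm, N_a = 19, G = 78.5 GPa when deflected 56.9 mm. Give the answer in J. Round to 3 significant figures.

k = Gd⁴/(8D³N_a) = (78.5×10³)(2.3⁴)/(8·16.7³·19) = 3.103 N/mm
U = ½kδ² = 0.5 × 3.103 × 56.9² = 5023.2 N·mm = 5.0232 J

5.02 J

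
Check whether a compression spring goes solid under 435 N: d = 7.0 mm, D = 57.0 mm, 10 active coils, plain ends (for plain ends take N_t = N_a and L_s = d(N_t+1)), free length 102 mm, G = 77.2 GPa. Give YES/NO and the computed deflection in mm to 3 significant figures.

YES, δ = 34.8 mm

k = Gd⁴/(8D³N_a) = (77.2×10³)(7.0⁴)/(8·57.0³·10) = 12.511 N/mm
N_t = 10; L_s = 7.0·11 = 77 mm; δ_solid = L₀ − L_s = 102 − 77 = 25 mm
δ = F/k = 435/12.511 = 34.769 mm
δ ≥ δ_solid → spring goes solid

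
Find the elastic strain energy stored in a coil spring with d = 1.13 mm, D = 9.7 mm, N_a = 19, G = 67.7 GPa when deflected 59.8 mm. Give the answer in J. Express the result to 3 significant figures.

1.42 J

k = Gd⁴/(8D³N_a) = (67.7×10³)(1.13⁴)/(8·9.7³·19) = 0.79569 N/mm
U = ½kδ² = 0.5 × 0.79569 × 59.8² = 1422.7 N·mm = 1.4227 J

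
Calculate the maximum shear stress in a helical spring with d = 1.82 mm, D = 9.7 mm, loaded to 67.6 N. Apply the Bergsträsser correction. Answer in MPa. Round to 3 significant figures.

Spring index C = D/d = 9.7/1.82 = 5.3297
K_B = (4C+2)/(4C−3) = 23.319/18.319 = 1.2729
τ₀ = 8FD/(πd³) = 8·67.6·9.7/(π·1.82³) = 5245.76/18.939 = 276.98 MPa
τ_max = K·τ₀ = 1.2729 × 276.98 = 352.58 MPa

353 MPa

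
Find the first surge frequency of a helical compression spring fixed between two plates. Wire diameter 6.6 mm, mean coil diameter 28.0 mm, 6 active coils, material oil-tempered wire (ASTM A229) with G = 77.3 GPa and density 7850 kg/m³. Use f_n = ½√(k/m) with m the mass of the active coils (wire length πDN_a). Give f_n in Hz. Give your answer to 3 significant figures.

495 Hz

k = Gd⁴/(8D³N_a) = (77.3×10³)(6.6⁴)/(8·28.0³·6) = 139.2 N/mm = 1.392e+05 N/m
Wire length L = πDN_a = π·28.0·6 = 527.79 mm
m = ρ·(πd²/4)·L = 7850 × 34.212×10⁻⁶ m² × 0.52779 m = 0.14174 kg
f_n = ½√(k/m) = 0.5·√(1.392e+05/0.14174) = 0.5·√(9.8205e+05) = 495.49 Hz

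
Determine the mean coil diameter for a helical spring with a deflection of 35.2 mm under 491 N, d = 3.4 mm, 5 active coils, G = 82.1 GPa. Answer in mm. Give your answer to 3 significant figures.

27.0 mm

Required rate k = F/δ = 491/35.2 = 13.949 N/mm
D = (Gd⁴/(8N_a·k))^(1/3) = (82.1×10³·3.4⁴/(8·5·13.949))^(1/3)
  = (19663.5)^(1/3) = 26.9911 mm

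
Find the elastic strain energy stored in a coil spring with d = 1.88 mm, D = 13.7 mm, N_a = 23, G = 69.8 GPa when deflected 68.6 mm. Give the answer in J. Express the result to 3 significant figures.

4.34 J

k = Gd⁴/(8D³N_a) = (69.8×10³)(1.88⁴)/(8·13.7³·23) = 1.8429 N/mm
U = ½kδ² = 0.5 × 1.8429 × 68.6² = 4336.4 N·mm = 4.3364 J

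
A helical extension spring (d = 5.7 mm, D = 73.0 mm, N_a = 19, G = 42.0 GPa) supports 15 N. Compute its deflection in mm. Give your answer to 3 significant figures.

20.0 mm

k = Gd⁴/(8D³N_a) = (42.0×10³)(5.7⁴)/(8·73.0³·19) = 0.74978 N/mm
δ = F/k = 15 / 0.74978 = 20.006 mm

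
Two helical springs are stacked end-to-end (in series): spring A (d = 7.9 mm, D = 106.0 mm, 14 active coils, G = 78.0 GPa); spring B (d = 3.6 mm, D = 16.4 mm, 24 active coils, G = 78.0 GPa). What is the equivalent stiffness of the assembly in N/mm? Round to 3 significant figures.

1.99 N/mm

k_A = Gd⁴/(8D³N_a) = (78.0×10³)(7.9⁴)/(8·106.0³·14) = 2.2775 N/mm
k_B = Gd⁴/(8D³N_a) = (78.0×10³)(3.6⁴)/(8·16.4³·24) = 15.469 N/mm
Series: 1/k_eq = 1/2.2775 + 1/15.469 = 0.50371; k_eq = 1.9853 N/mm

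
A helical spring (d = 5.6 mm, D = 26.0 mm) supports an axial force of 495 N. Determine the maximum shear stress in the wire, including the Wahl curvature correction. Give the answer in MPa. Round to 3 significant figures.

Spring index C = D/d = 26.0/5.6 = 4.6429
K_W = (4C−1)/(4C−4) + 0.615/C = 17.571/14.571 + 0.1325 = 1.3383
τ₀ = 8FD/(πd³) = 8·495·26.0/(π·5.6³) = 102960/551.71 = 186.62 MPa
τ_max = K·τ₀ = 1.3383 × 186.62 = 249.76 MPa

250 MPa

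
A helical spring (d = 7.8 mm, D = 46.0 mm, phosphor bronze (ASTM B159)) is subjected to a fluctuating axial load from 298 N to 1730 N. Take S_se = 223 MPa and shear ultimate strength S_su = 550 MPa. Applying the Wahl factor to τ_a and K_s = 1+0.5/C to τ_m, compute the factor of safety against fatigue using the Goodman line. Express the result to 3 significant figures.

C = D/d = 46.0/7.8 = 5.8974; K_W = (4C−1)/(4C−4)+0.615/C = 1.2574; K_s = 1+0.5/C = 1.0848
F_a = (F_max−F_min)/2 = 716 N; F_m = (F_max+F_min)/2 = 1014 N
τ_a = K_W·8F_aD/(πd³) = 1.2574 × 176.74 = 222.23 MPa
τ_m = K_s·8F_mD/(πd³) = 1.0848 × 250.29 = 271.52 MPa
Goodman: 1/n_f = τ_a/S_se + τ_m/S_su = 222.23/223 + 271.52/550 = 0.99656 + 0.49366 = 1.4902
n_f = 1/1.4902 = 0.671

0.671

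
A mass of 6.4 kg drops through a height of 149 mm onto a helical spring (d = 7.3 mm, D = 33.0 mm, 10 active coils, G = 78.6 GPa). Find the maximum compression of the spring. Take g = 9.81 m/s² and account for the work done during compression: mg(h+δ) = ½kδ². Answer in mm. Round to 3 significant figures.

k = Gd⁴/(8D³N_a) = (78.6×10³)(7.3⁴)/(8·33.0³·10) = 77.639 N/mm
W = mg = 6.4 × 9.81 = 62.784 N
½kδ² − Wδ − Wh = 0 → δ = (W + √(W² + 2kWh))/k
δ = (62.784 + √(3941.8 + 1.4526e+06))/77.639 = (62.784 + 1206.9)/77.639 = 16.353 mm

16.4 mm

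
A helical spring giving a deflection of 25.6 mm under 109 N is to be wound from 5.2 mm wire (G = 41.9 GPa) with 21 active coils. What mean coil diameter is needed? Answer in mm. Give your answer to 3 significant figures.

35.0 mm

Required rate k = F/δ = 109/25.6 = 4.2578 N/mm
D = (Gd⁴/(8N_a·k))^(1/3) = (41.9×10³·5.2⁴/(8·21·4.2578))^(1/3)
  = (42828.4)^(1/3) = 34.9873 mm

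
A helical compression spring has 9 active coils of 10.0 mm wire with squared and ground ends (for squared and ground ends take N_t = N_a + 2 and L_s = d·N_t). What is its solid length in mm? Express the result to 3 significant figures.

110 mm

squared and ground ends: N_t = N_a + 2 = 9 + 2 = 11
L_s = d·N_t = 10.0 × 11 = 110 mm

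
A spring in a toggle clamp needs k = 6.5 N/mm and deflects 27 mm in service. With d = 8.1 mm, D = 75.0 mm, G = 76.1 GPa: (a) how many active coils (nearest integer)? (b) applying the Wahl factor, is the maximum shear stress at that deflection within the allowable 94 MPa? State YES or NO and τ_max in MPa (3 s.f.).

N_a = Gd⁴/(8D³k) = (76.1×10³)(8.1⁴)/(8·75.0³·6.5) = 14.93 → N_a = 15
Actual rate k = Gd⁴/(8D³·15) = 6.4708 N/mm
Working load F = kδ = 6.4708·27 = 174.71 N
C = 75.0/8.1 = 9.2593; K_W = (4C−1)/(4C−4)+0.615/C = 1.1572
τ_max = K_W·8FD/(πd³) = 1.1572·62.787 = 72.659 MPa
τ_max ≤ 94 MPa → acceptable

(a) 15 coils; (b) YES, τ_max = 72.7 MPa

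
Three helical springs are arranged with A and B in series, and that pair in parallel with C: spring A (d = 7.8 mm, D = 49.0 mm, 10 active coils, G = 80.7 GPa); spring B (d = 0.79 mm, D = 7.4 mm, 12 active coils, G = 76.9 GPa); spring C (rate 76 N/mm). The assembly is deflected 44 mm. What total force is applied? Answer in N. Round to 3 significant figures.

k_A = Gd⁴/(8D³N_a) = (80.7×10³)(7.8⁴)/(8·49.0³·10) = 31.738 N/mm
k_B = Gd⁴/(8D³N_a) = (76.9×10³)(0.79⁴)/(8·7.4³·12) = 0.76996 N/mm
Springs A,B series: k_AB = 1/(1/31.738+1/0.76996) = 0.75172 N/mm; parallel with C: k_eq = 0.75172+76 = 76.752 N/mm
F = k_eq·δ = 76.752·44 = 3377.1 N

3380 N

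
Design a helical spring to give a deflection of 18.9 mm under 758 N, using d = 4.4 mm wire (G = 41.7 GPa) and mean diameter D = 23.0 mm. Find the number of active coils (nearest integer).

4

Required rate k = F/δ = 758/18.9 = 40.106 N/mm
N_a = Gd⁴/(8D³k) = (41.7×10³ × 4.4⁴)/(8 × 23.0³ × 40.106)
    = 1.56296e+07 / 3.90374e+06 = 4.004 → 4 coils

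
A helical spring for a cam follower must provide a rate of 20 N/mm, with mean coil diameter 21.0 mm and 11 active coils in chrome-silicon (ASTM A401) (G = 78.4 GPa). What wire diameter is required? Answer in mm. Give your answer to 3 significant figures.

d = (8D³N_a·k / G)^(1/4) = (8·21.0³·11·20 / (78.4×10³))^0.25
  = (207.9)^0.25 = 3.7972 mm

3.80 mm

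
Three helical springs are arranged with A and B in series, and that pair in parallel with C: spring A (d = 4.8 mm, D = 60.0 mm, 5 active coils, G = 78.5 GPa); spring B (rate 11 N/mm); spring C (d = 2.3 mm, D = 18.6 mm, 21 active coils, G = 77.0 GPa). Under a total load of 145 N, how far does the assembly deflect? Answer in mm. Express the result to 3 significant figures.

k_A = Gd⁴/(8D³N_a) = (78.5×10³)(4.8⁴)/(8·60.0³·5) = 4.823 N/mm
k_C = Gd⁴/(8D³N_a) = (77.0×10³)(2.3⁴)/(8·18.6³·21) = 1.9932 N/mm
Springs A,B series: k_AB = 1/(1/4.823+1/11) = 3.3529 N/mm; parallel with C: k_eq = 3.3529+1.9932 = 5.3461 N/mm
δ = F/k_eq = 145/5.3461 = 27.122 mm

27.1 mm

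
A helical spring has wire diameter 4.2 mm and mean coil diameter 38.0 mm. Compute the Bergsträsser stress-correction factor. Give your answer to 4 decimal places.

C = D/d = 38.0/4.2 = 9.0476
K_B = (4C+2)/(4C−3) = 38.190/33.190 = 1.1506

1.1506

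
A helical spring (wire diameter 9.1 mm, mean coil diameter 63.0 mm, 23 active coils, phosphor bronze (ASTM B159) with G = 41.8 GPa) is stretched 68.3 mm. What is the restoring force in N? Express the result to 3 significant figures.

426 N

k = Gd⁴/(8D³N_a) = (41.8×10³)(9.1⁴)/(8·63.0³·23) = 6.2302 N/mm
F = k·δ = 6.2302 × 68.3 = 425.52 N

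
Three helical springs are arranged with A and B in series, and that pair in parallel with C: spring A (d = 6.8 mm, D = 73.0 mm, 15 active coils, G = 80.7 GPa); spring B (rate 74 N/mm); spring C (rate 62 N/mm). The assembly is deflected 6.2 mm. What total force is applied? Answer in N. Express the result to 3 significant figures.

406 N

k_A = Gd⁴/(8D³N_a) = (80.7×10³)(6.8⁴)/(8·73.0³·15) = 3.6962 N/mm
Springs A,B series: k_AB = 1/(1/3.6962+1/74) = 3.5204 N/mm; parallel with C: k_eq = 3.5204+62 = 65.52 N/mm
F = k_eq·δ = 65.52·6.2 = 406.23 N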